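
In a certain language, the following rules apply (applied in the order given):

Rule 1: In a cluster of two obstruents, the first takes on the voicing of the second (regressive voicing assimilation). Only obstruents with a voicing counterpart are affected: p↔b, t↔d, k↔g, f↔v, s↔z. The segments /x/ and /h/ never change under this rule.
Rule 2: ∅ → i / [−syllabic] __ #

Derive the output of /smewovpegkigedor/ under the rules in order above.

Rule 1 (regressive voicing assimilation): /v/ precedes the voiceless obstruent /p/, so it devoices to [f] by assimilation. /g/ precedes the voiceless obstruent /k/, so it devoices to [k] by assimilation. /smewovpegkigedor/ → smewofpekkigedor.
Rule 2 (final i-epenthesis): the form ends in the consonant /r/, so [i] is inserted word-finally. /smewofpekkigedor/ → smewofpekkigedori.

smewofpekkigedori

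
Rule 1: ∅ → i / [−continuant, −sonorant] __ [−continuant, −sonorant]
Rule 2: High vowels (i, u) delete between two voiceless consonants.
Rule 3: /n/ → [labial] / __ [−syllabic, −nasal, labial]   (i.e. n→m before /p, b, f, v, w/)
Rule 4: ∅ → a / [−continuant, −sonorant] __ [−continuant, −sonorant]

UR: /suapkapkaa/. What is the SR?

Rule 1 (stop-cluster i-epenthesis): /p/ and /k/ form a stop–stop cluster, so [i] is inserted between them. /p/ and /k/ form a stop–stop cluster, so [i] is inserted between them. /suapkapkaa/ → suapikapikaa.
Rule 2 (high vowel syncope): /i/ is a high vowel flanked by voiceless consonants /p/ and /k/, so it deletes. /i/ is a high vowel flanked by voiceless consonants /p/ and /k/, so it deletes. /suapikapikaa/ → suapkapkaa.
Rule 3 (nasal place assimilation): no segment meets the environment; /suapkapkaa/ is unchanged.
Rule 4 (stop-cluster a-epenthesis): /p/ and /k/ form a stop–stop cluster, so [a] is inserted between them. /p/ and /k/ form a stop–stop cluster, so [a] is inserted between them. /suapkapkaa/ → suapakapakaa.

suapakapakaa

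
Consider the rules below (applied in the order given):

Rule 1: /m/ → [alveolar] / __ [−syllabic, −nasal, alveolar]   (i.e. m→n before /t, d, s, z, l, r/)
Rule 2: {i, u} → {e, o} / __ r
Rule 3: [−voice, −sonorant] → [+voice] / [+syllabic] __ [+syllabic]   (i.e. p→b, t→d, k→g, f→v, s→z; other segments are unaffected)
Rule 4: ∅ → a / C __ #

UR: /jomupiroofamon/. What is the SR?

jomuberoovamona

Rule 1 (nasal place assimilation): no segment meets the environment; /jomupiroofamon/ is unchanged.
Rule 2 (pre-rhotic lowering): /i/ is a high vowel immediately before /r/, so it lowers to [e]. /jomupiroofamon/ → jomuperoofamon.
Rule 3 (intervocalic voicing): /p/ is a voiceless obstruent between vowels /u/ and /e/, so it voices to [b]. /f/ is a voiceless obstruent between vowels /o/ and /a/, so it voices to [v]. /jomuperoofamon/ → jomuberoovamon.
Rule 4 (final a-epenthesis): the form ends in the consonant /n/, so [a] is inserted word-finally. /jomuberoovamon/ → jomuberoovamona.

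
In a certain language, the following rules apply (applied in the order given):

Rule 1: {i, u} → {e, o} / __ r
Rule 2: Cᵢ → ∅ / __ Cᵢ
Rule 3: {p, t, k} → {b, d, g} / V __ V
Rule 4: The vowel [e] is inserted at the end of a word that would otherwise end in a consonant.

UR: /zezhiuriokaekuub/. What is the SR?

zezhioriogaeguube

Rule 1 (pre-rhotic lowering): /u/ is a high vowel immediately before /r/, so it lowers to [o]. /zezhiuriokaekuub/ → zezhioriokaekuub.
Rule 2 (degemination): no segment meets the environment; /zezhioriokaekuub/ is unchanged.
Rule 3 (intervocalic voicing): /k/ is a voiceless stop between vowels /o/ and /a/, so it voices to [g]. /k/ is a voiceless stop between vowels /e/ and /u/, so it voices to [g]. /zezhioriokaekuub/ → zezhioriogaeguub.
Rule 4 (final e-epenthesis): the form ends in the consonant /b/, so [e] is inserted word-finally. /zezhioriogaeguub/ → zezhioriogaeguube.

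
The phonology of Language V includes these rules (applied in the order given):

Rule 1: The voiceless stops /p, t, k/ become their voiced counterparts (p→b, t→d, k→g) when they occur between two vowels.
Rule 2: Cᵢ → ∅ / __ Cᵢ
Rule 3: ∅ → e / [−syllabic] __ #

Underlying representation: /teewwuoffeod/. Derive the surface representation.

teewuofeode

Rule 1 (intervocalic voicing): no segment meets the environment; /teewwuoffeod/ is unchanged.
Rule 2 (degemination): /ww/ is a geminate; the first /w/ deletes. /ff/ is a geminate; the first /f/ deletes. /teewwuoffeod/ → teewuofeod.
Rule 3 (final e-epenthesis): the form ends in the consonant /d/, so [e] is inserted word-finally. /teewuofeod/ → teewuofeode.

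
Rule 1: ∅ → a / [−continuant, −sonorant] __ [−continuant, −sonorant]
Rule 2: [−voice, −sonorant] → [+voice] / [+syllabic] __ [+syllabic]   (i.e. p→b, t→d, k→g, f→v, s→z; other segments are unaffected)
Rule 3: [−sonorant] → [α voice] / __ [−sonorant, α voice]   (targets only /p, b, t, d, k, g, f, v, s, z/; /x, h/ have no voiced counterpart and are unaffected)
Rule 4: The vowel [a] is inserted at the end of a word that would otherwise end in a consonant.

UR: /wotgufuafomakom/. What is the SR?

wodaguvuavomagoma

Rule 1 (stop-cluster a-epenthesis): /t/ and /g/ form a stop–stop cluster, so [a] is inserted between them. /wotgufuafomakom/ → wotagufuafomakom.
Rule 2 (intervocalic voicing): /t/ is a voiceless obstruent between vowels /o/ and /a/, so it voices to [d]. /f/ is a voiceless obstruent between vowels /u/ and /u/, so it voices to [v]. /f/ is a voiceless obstruent between vowels /a/ and /o/, so it voices to [v]. /k/ is a voiceless obstruent between vowels /a/ and /o/, so it voices to [g]. /wotagufuafomakom/ → wodaguvuavomagom.
Rule 3 (regressive voicing assimilation): no segment meets the environment; /wodaguvuavomagom/ is unchanged.
Rule 4 (final a-epenthesis): the form ends in the consonant /m/, so [a] is inserted word-finally. /wodaguvuavomagom/ → wodaguvuavomagoma.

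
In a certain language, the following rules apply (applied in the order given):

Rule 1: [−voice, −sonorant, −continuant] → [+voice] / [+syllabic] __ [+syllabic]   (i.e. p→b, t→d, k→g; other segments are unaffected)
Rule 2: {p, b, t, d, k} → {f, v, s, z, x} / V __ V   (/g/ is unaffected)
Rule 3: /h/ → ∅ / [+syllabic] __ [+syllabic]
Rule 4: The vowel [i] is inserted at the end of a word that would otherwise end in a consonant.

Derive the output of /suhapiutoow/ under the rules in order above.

suaviuzoowi

Rule 1 (intervocalic voicing): /p/ is a voiceless stop between vowels /a/ and /i/, so it voices to [b]. /t/ is a voiceless stop between vowels /u/ and /o/, so it voices to [d]. /suhapiutoow/ → suhabiudoow.
Rule 2 (intervocalic spirantization): /b/ is a stop between vowels /a/ and /i/, so it spirantizes to the fricative [v]. /d/ is a stop between vowels /u/ and /o/, so it spirantizes to the fricative [z]. /suhabiudoow/ → suhaviuzoow.
Rule 3 (intervocalic h-deletion): /h/ occurs between vowels /u/ and /a/, so it deletes. /suhaviuzoow/ → suaviuzoow.
Rule 4 (final i-epenthesis): the form ends in the consonant /w/, so [i] is inserted word-finally. /suaviuzoow/ → suaviuzoowi.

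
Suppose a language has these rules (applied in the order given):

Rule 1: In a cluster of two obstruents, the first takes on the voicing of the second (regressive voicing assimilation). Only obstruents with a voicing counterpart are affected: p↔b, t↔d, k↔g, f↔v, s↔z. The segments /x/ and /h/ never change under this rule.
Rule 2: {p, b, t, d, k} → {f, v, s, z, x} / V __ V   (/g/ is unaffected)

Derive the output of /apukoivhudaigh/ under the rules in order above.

Rule 1 (regressive voicing assimilation): /v/ precedes the voiceless obstruent /h/, so it devoices to [f] by assimilation. /g/ precedes the voiceless obstruent /h/, so it devoices to [k] by assimilation. /apukoivhudaigh/ → apukoifhudaikh.
Rule 2 (intervocalic spirantization): /p/ is a stop between vowels /a/ and /u/, so it spirantizes to the fricative [f]. /k/ is a stop between vowels /u/ and /o/, so it spirantizes to the fricative [x]. /d/ is a stop between vowels /u/ and /a/, so it spirantizes to the fricative [z]. /apukoifhudaikh/ → afuxoifhuzaikh.

afuxoifhuzaikh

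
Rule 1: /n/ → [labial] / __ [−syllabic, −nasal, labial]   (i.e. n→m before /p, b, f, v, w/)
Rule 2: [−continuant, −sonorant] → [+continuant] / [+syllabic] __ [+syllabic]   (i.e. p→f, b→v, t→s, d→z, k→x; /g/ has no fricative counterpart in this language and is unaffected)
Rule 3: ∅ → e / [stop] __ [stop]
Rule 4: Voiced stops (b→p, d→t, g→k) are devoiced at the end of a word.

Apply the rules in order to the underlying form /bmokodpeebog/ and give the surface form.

Rule 1 (nasal place assimilation): no segment meets the environment; /bmokodpeebog/ is unchanged.
Rule 2 (intervocalic spirantization): /k/ is a stop between vowels /o/ and /o/, so it spirantizes to the fricative [x]. /b/ is a stop between vowels /e/ and /o/, so it spirantizes to the fricative [v]. /bmokodpeebog/ → bmoxodpeevog.
Rule 3 (stop-cluster e-epenthesis): /d/ and /p/ form a stop–stop cluster, so [e] is inserted between them. /bmoxodpeevog/ → bmoxodepeevog.
Rule 4 (final devoicing): /g/ is a voiced stop in word-final position, so it devoices to [k]. /bmoxodepeevog/ → bmoxodepeevok.

bmoxodepeevok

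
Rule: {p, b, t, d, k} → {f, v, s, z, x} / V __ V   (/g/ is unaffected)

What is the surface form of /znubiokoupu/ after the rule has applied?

/b/ is a stop between vowels /u/ and /i/, so it spirantizes to the fricative [v].
/k/ is a stop between vowels /o/ and /o/, so it spirantizes to the fricative [x].
/p/ is a stop between vowels /u/ and /u/, so it spirantizes to the fricative [f].
Surface form: [znuvioxoufu].

znuvioxoufu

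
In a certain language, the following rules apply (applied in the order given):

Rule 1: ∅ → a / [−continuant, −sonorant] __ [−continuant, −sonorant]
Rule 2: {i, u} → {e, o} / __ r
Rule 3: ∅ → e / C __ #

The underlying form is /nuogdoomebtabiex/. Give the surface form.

Rule 1 (stop-cluster a-epenthesis): /g/ and /d/ form a stop–stop cluster, so [a] is inserted between them. /b/ and /t/ form a stop–stop cluster, so [a] is inserted between them. /nuogdoomebtabiex/ → nuogadoomebatabiex.
Rule 2 (pre-rhotic lowering): no segment meets the environment; /nuogadoomebatabiex/ is unchanged.
Rule 3 (final e-epenthesis): the form ends in the consonant /x/, so [e] is inserted word-finally. /nuogadoomebatabiex/ → nuogadoomebatabiexe.

nuogadoomebatabiexe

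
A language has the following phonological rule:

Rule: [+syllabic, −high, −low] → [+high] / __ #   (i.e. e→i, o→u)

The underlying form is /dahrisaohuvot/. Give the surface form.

No segment of /dahrisaohuvot/ meets the structural description of the rule, so the form surfaces unchanged.

dahrisaohuvot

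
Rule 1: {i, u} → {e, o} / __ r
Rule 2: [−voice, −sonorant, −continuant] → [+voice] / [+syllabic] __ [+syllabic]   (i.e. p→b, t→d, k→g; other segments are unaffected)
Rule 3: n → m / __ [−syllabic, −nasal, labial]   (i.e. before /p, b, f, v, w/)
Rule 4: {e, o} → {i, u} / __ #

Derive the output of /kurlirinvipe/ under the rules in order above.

korlerimvibi

Rule 1 (pre-rhotic lowering): /u/ is a high vowel immediately before /r/, so it lowers to [o]. /i/ is a high vowel immediately before /r/, so it lowers to [e]. /kurlirinvipe/ → korlerinvipe.
Rule 2 (intervocalic voicing): /p/ is a voiceless stop between vowels /i/ and /e/, so it voices to [b]. /korlerinvipe/ → korlerinvibe.
Rule 3 (nasal place assimilation): /n/ precedes the labial consonant /v/, so it assimilates in place to [m]. /korlerinvibe/ → korlerimvibe.
Rule 4 (final vowel raising): /e/ is a mid vowel in word-final position, so it raises to [i]. /korlerimvibe/ → korlerimvibi.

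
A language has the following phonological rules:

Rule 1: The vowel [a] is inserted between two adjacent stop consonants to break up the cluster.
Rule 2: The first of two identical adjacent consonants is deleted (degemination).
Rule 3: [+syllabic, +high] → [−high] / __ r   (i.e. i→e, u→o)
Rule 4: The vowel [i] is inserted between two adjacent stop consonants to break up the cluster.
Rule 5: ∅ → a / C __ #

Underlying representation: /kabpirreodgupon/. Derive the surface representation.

kabapereodagupona

Rule 1 (stop-cluster a-epenthesis): /b/ and /p/ form a stop–stop cluster, so [a] is inserted between them. /d/ and /g/ form a stop–stop cluster, so [a] is inserted between them. /kabpirreodgupon/ → kabapirreodagupon.
Rule 2 (degemination): /rr/ is a geminate; the first /r/ deletes. /kabapirreodagupon/ → kabapireodagupon.
Rule 3 (pre-rhotic lowering): /i/ is a high vowel immediately before /r/, so it lowers to [e]. /kabapireodagupon/ → kabapereodagupon.
Rule 4 (stop-cluster i-epenthesis): no segment meets the environment; /kabapereodagupon/ is unchanged.
Rule 5 (final a-epenthesis): the form ends in the consonant /n/, so [a] is inserted word-finally. /kabapereodagupon/ → kabapereodagupona.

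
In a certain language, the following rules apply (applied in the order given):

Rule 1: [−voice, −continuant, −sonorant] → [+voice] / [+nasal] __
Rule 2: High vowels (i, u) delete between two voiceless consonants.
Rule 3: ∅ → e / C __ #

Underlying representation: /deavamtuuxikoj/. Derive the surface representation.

Rule 1 (post-nasal voicing): /t/ is a voiceless stop immediately after the nasal /m/, so it voices to [d]. /deavamtuuxikoj/ → deavamduuxikoj.
Rule 2 (high vowel syncope): /i/ is a high vowel flanked by voiceless consonants /x/ and /k/, so it deletes. /deavamduuxikoj/ → deavamduuxkoj.
Rule 3 (final e-epenthesis): the form ends in the consonant /j/, so [e] is inserted word-finally. /deavamduuxkoj/ → deavamduuxkoje.

deavamduuxkoje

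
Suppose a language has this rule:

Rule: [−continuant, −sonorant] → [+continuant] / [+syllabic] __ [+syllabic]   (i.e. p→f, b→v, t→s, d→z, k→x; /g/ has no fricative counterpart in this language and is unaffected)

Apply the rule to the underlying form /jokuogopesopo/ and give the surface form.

/k/ is a stop between vowels /o/ and /u/, so it spirantizes to the fricative [x].
/p/ is a stop between vowels /o/ and /e/, so it spirantizes to the fricative [f].
/p/ is a stop between vowels /o/ and /o/, so it spirantizes to the fricative [f].
Surface form: [joxuogofesofo].

joxuogofesofo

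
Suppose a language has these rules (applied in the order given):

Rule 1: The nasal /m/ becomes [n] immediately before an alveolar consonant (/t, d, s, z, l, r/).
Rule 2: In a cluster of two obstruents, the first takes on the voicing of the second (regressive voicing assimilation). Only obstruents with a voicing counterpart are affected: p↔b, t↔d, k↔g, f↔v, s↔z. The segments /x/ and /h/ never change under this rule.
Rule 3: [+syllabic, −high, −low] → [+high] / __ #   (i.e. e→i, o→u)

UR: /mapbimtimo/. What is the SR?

mabbintimu

Rule 1 (nasal place assimilation): /m/ precedes the alveolar consonant /t/, so it assimilates in place to [n]. /mapbimtimo/ → mapbintimo.
Rule 2 (regressive voicing assimilation): /p/ precedes the voiced obstruent /b/, so it voices to [b] by assimilation. /mapbintimo/ → mabbintimo.
Rule 3 (final vowel raising): /o/ is a mid vowel in word-final position, so it raises to [u]. /mabbintimo/ → mabbintimu.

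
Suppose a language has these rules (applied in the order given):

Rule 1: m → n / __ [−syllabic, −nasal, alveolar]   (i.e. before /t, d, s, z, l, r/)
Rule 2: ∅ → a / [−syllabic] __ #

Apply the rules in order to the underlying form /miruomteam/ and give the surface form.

Rule 1 (nasal place assimilation): /m/ precedes the alveolar consonant /t/, so it assimilates in place to [n]. /miruomteam/ → miruonteam.
Rule 2 (final a-epenthesis): the form ends in the consonant /m/, so [a] is inserted word-finally. /miruonteam/ → miruonteama.

miruonteama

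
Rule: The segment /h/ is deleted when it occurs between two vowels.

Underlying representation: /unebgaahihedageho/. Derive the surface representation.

unebgaaiedageo

/h/ occurs between vowels /a/ and /i/, so it deletes.
/h/ occurs between vowels /i/ and /e/, so it deletes.
/h/ occurs between vowels /e/ and /o/, so it deletes.
Surface form: [unebgaaiedageo].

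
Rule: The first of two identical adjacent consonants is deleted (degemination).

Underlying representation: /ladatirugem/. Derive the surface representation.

ladatirugem

No segment of /ladatirugem/ meets the structural description of the rule, so the form surfaces unchanged.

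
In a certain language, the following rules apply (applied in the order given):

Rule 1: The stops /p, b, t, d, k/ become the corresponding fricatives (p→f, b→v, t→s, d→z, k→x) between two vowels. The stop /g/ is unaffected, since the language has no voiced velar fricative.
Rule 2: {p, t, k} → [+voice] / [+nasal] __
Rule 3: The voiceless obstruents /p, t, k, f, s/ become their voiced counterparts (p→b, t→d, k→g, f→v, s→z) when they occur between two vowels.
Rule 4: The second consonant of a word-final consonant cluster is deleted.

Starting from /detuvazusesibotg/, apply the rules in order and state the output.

dezuvazuzezivot

Rule 1 (intervocalic spirantization): /t/ is a stop between vowels /e/ and /u/, so it spirantizes to the fricative [s]. /b/ is a stop between vowels /i/ and /o/, so it spirantizes to the fricative [v]. /detuvazusesibotg/ → desuvazusesivotg.
Rule 2 (post-nasal voicing): no segment meets the environment; /desuvazusesivotg/ is unchanged.
Rule 3 (intervocalic voicing): /s/ is a voiceless obstruent between vowels /e/ and /u/, so it voices to [z]. /s/ is a voiceless obstruent between vowels /u/ and /e/, so it voices to [z]. /s/ is a voiceless obstruent between vowels /e/ and /i/, so it voices to [z]. /desuvazusesivotg/ → dezuvazuzezivotg.
Rule 4 (final cluster simplification): /g/ is the second consonant of a word-final cluster /tg/, so it deletes. /dezuvazuzezivotg/ → dezuvazuzezivot.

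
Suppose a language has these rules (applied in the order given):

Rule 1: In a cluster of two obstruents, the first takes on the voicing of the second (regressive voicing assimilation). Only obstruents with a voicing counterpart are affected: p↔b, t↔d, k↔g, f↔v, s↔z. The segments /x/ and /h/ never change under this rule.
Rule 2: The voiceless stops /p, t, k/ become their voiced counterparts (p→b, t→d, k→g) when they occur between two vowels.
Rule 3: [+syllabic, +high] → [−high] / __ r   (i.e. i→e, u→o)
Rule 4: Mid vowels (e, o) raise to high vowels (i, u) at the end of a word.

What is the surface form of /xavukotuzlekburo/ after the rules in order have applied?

Rule 1 (regressive voicing assimilation): /k/ precedes the voiced obstruent /b/, so it voices to [g] by assimilation. /xavukotuzlekburo/ → xavukotuzlegburo.
Rule 2 (intervocalic voicing): /k/ is a voiceless stop between vowels /u/ and /o/, so it voices to [g]. /t/ is a voiceless stop between vowels /o/ and /u/, so it voices to [d]. /xavukotuzlegburo/ → xavugoduzlegburo.
Rule 3 (pre-rhotic lowering): /u/ is a high vowel immediately before /r/, so it lowers to [o]. /xavugoduzlegburo/ → xavugoduzlegboro.
Rule 4 (final vowel raising): /o/ is a mid vowel in word-final position, so it raises to [u]. /xavugoduzlegboro/ → xavugoduzlegboru.

xavugoduzlegboru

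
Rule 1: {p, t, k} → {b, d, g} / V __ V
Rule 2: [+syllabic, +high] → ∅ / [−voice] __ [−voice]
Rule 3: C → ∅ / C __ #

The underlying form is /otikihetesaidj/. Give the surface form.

odigihedesaid

Rule 1 (intervocalic voicing): /t/ is a voiceless stop between vowels /o/ and /i/, so it voices to [d]. /k/ is a voiceless stop between vowels /i/ and /i/, so it voices to [g]. /t/ is a voiceless stop between vowels /e/ and /e/, so it voices to [d]. /otikihetesaidj/ → odigihedesaidj.
Rule 2 (high vowel syncope): no segment meets the environment; /odigihedesaidj/ is unchanged.
Rule 3 (final cluster simplification): /j/ is the second consonant of a word-final cluster /dj/, so it deletes. /odigihedesaidj/ → odigihedesaid.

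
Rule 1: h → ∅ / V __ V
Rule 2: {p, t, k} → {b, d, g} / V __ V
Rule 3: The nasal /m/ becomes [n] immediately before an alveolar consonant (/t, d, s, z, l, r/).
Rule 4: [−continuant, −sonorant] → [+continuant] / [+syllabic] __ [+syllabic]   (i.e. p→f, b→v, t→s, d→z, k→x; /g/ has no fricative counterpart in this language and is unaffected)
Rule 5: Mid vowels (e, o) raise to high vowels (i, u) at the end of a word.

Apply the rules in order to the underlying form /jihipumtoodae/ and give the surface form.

Rule 1 (intervocalic h-deletion): /h/ occurs between vowels /i/ and /i/, so it deletes. /jihipumtoodae/ → jiipumtoodae.
Rule 2 (intervocalic voicing): /p/ is a voiceless stop between vowels /i/ and /u/, so it voices to [b]. /jiipumtoodae/ → jiibumtoodae.
Rule 3 (nasal place assimilation): /m/ precedes the alveolar consonant /t/, so it assimilates in place to [n]. /jiibumtoodae/ → jiibuntoodae.
Rule 4 (intervocalic spirantization): /b/ is a stop between vowels /i/ and /u/, so it spirantizes to the fricative [v]. /d/ is a stop between vowels /o/ and /a/, so it spirantizes to the fricative [z]. /jiibuntoodae/ → jiivuntoozae.
Rule 5 (final vowel raising): /e/ is a mid vowel in word-final position, so it raises to [i]. /jiivuntoozae/ → jiivuntoozai.

jiivuntoozai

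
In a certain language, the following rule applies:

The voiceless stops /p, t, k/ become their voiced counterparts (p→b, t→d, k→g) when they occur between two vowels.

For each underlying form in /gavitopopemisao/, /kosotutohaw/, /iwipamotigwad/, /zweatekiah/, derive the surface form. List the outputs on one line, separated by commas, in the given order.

gavidobobemisao, kosodudohaw, iwibamodigwad, zweadegiah

/gavitopopemisao/: /t/ is a voiceless stop between vowels /i/ and /o/, so it voices to [d]. /p/ is a voiceless stop between vowels /o/ and /o/, so it voices to [b]. /p/ is a voiceless stop between vowels /o/ and /e/, so it voices to [b]. → [gavidobobemisao].
/kosotutohaw/: /t/ is a voiceless stop between vowels /o/ and /u/, so it voices to [d]. /t/ is a voiceless stop between vowels /u/ and /o/, so it voices to [d]. → [kosodudohaw].
/iwipamotigwad/: /p/ is a voiceless stop between vowels /i/ and /a/, so it voices to [b]. /t/ is a voiceless stop between vowels /o/ and /i/, so it voices to [d]. → [iwibamodigwad].
/zweatekiah/: /t/ is a voiceless stop between vowels /a/ and /e/, so it voices to [d]. /k/ is a voiceless stop between vowels /e/ and /i/, so it voices to [g]. → [zweadegiah].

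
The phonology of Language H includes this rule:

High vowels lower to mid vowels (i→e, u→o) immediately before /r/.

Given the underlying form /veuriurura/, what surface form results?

Scanning /veuriurura/: /u/ is a high vowel immediately before /r/, so it lowers to [o]; /i/ at position 5 is not in the conditioning environment; /u/ is a high vowel immediately before /r/, so it lowers to [o]; /u/ is a high vowel immediately before /r/, so it lowers to [o].
Result: [veoriorora].

veoriorora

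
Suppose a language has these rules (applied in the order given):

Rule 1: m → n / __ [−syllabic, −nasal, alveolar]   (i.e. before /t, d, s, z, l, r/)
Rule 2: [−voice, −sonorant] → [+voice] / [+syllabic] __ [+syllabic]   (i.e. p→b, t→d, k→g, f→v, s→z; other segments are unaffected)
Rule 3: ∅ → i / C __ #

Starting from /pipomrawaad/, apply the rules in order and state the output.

pibonrawaadi

Rule 1 (nasal place assimilation): /m/ precedes the alveolar consonant /r/, so it assimilates in place to [n]. /pipomrawaad/ → piponrawaad.
Rule 2 (intervocalic voicing): /p/ is a voiceless obstruent between vowels /i/ and /o/, so it voices to [b]. /piponrawaad/ → pibonrawaad.
Rule 3 (final i-epenthesis): the form ends in the consonant /d/, so [i] is inserted word-finally. /pibonrawaad/ → pibonrawaadi.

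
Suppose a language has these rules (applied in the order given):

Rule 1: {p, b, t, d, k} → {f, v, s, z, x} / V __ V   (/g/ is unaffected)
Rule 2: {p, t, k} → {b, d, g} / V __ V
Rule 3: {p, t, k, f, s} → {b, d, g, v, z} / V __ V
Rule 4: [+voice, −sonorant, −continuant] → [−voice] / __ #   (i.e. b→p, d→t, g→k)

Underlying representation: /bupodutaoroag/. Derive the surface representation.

buvozuzaoroak

Rule 1 (intervocalic spirantization): /p/ is a stop between vowels /u/ and /o/, so it spirantizes to the fricative [f]. /d/ is a stop between vowels /o/ and /u/, so it spirantizes to the fricative [z]. /t/ is a stop between vowels /u/ and /a/, so it spirantizes to the fricative [s]. /bupodutaoroag/ → bufozusaoroag.
Rule 2 (intervocalic voicing): no segment meets the environment; /bufozusaoroag/ is unchanged.
Rule 3 (intervocalic voicing): /f/ is a voiceless obstruent between vowels /u/ and /o/, so it voices to [v]. /s/ is a voiceless obstruent between vowels /u/ and /a/, so it voices to [z]. /bufozusaoroag/ → buvozuzaoroag.
Rule 4 (final devoicing): /g/ is a voiced stop in word-final position, so it devoices to [k]. /buvozuzaoroag/ → buvozuzaoroak.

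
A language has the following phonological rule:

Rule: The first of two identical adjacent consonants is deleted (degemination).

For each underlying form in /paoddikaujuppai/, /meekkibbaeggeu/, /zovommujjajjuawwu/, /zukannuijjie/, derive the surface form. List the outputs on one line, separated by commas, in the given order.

paodikaujupai, meekibaegeu, zovomujajuawu, zukanuijie

/paoddikaujuppai/: /dd/ is a geminate; the first /d/ deletes. /pp/ is a geminate; the first /p/ deletes. → [paodikaujupai].
/meekkibbaeggeu/: /kk/ is a geminate; the first /k/ deletes. /bb/ is a geminate; the first /b/ deletes. /gg/ is a geminate; the first /g/ deletes. → [meekibaegeu].
/zovommujjajjuawwu/: /mm/ is a geminate; the first /m/ deletes. /jj/ is a geminate; the first /j/ deletes. /jj/ is a geminate; the first /j/ deletes. /ww/ is a geminate; the first /w/ deletes. → [zovomujajuawu].
/zukannuijjie/: /nn/ is a geminate; the first /n/ deletes. /jj/ is a geminate; the first /j/ deletes. → [zukanuijie].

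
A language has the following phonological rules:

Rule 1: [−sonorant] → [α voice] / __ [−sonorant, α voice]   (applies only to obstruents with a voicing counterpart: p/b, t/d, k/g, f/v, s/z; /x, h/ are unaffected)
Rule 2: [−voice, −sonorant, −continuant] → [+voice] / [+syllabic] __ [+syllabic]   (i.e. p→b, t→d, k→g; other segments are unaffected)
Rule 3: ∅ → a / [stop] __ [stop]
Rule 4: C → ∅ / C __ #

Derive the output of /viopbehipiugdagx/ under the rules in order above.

Rule 1 (regressive voicing assimilation): /p/ precedes the voiced obstruent /b/, so it voices to [b] by assimilation. /g/ precedes the voiceless obstruent /x/, so it devoices to [k] by assimilation. /viopbehipiugdagx/ → viobbehipiugdakx.
Rule 2 (intervocalic voicing): /p/ is a voiceless stop between vowels /i/ and /i/, so it voices to [b]. /viobbehipiugdakx/ → viobbehibiugdakx.
Rule 3 (stop-cluster a-epenthesis): /b/ and /b/ form a stop–stop cluster, so [a] is inserted between them. /g/ and /d/ form a stop–stop cluster, so [a] is inserted between them. /viobbehibiugdakx/ → viobabehibiugadakx.
Rule 4 (final cluster simplification): /x/ is the second consonant of a word-final cluster /kx/, so it deletes. /viobabehibiugadakx/ → viobabehibiugadak.

viobabehibiugadak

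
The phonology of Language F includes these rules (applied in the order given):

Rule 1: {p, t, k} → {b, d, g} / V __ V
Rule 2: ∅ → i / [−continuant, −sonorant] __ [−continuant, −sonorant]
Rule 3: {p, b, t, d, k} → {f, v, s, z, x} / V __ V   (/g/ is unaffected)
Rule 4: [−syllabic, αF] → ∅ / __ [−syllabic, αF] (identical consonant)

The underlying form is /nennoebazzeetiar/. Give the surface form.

Rule 1 (intervocalic voicing): /t/ is a voiceless stop between vowels /e/ and /i/, so it voices to [d]. /nennoebazzeetiar/ → nennoebazzeediar.
Rule 2 (stop-cluster i-epenthesis): no segment meets the environment; /nennoebazzeediar/ is unchanged.
Rule 3 (intervocalic spirantization): /b/ is a stop between vowels /e/ and /a/, so it spirantizes to the fricative [v]. /d/ is a stop between vowels /e/ and /i/, so it spirantizes to the fricative [z]. /nennoebazzeediar/ → nennoevazzeeziar.
Rule 4 (degemination): /nn/ is a geminate; the first /n/ deletes. /zz/ is a geminate; the first /z/ deletes. /nennoevazzeeziar/ → nenoevazeeziar.

nenoevazeeziar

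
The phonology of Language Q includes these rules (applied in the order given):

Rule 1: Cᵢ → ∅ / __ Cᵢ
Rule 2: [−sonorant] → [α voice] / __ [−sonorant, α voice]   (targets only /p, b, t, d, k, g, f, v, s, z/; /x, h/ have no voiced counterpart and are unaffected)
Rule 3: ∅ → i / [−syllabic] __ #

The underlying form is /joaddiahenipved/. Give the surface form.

joadiahenibvedi

Rule 1 (degemination): /dd/ is a geminate; the first /d/ deletes. /joaddiahenipved/ → joadiahenipved.
Rule 2 (regressive voicing assimilation): /p/ precedes the voiced obstruent /v/, so it voices to [b] by assimilation. /joadiahenipved/ → joadiahenibved.
Rule 3 (final i-epenthesis): the form ends in the consonant /d/, so [i] is inserted word-finally. /joadiahenibved/ → joadiahenibvedi.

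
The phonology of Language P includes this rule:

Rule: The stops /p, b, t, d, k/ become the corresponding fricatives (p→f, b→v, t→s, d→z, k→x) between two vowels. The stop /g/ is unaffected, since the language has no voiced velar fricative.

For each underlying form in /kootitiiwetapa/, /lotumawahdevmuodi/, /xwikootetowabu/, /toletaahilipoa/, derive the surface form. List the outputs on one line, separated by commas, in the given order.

/kootitiiwetapa/: /t/ is a stop between vowels /o/ and /i/, so it spirantizes to the fricative [s]. /t/ is a stop between vowels /i/ and /i/, so it spirantizes to the fricative [s]. /t/ is a stop between vowels /e/ and /a/, so it spirantizes to the fricative [s]. /p/ is a stop between vowels /a/ and /a/, so it spirantizes to the fricative [f]. → [koosisiiwesafa].
/lotumawahdevmuodi/: /t/ is a stop between vowels /o/ and /u/, so it spirantizes to the fricative [s]. /d/ is a stop between vowels /o/ and /i/, so it spirantizes to the fricative [z]. → [losumawahdevmuozi].
/xwikootetowabu/: /k/ is a stop between vowels /i/ and /o/, so it spirantizes to the fricative [x]. /t/ is a stop between vowels /o/ and /e/, so it spirantizes to the fricative [s]. /t/ is a stop between vowels /e/ and /o/, so it spirantizes to the fricative [s]. /b/ is a stop between vowels /a/ and /u/, so it spirantizes to the fricative [v]. → [xwixoosesowavu].
/toletaahilipoa/: /t/ is a stop between vowels /e/ and /a/, so it spirantizes to the fricative [s]. /p/ is a stop between vowels /i/ and /o/, so it spirantizes to the fricative [f]. → [tolesaahilifoa].

koosisiiwesafa, losumawahdevmuozi, xwixoosesowavu, tolesaahilifoa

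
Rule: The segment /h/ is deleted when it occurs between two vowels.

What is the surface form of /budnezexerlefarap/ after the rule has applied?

No segment of /budnezexerlefarap/ meets the structural description of the rule, so the form surfaces unchanged.

budnezexerlefarap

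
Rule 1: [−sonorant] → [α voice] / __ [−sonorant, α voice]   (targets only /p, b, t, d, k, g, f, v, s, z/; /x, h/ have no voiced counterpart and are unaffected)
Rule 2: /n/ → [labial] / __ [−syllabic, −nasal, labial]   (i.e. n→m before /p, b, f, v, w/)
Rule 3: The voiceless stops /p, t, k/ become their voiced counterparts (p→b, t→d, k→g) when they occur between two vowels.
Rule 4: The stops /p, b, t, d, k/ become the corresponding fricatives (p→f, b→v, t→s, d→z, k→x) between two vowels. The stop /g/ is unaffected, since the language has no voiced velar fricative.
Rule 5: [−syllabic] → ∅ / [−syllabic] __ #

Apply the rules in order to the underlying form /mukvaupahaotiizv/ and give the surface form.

mugvauvahaoziiz

Rule 1 (regressive voicing assimilation): /k/ precedes the voiced obstruent /v/, so it voices to [g] by assimilation. /mukvaupahaotiizv/ → mugvaupahaotiizv.
Rule 2 (nasal place assimilation): no segment meets the environment; /mugvaupahaotiizv/ is unchanged.
Rule 3 (intervocalic voicing): /p/ is a voiceless stop between vowels /u/ and /a/, so it voices to [b]. /t/ is a voiceless stop between vowels /o/ and /i/, so it voices to [d]. /mugvaupahaotiizv/ → mugvaubahaodiizv.
Rule 4 (intervocalic spirantization): /b/ is a stop between vowels /u/ and /a/, so it spirantizes to the fricative [v]. /d/ is a stop between vowels /o/ and /i/, so it spirantizes to the fricative [z]. /mugvaubahaodiizv/ → mugvauvahaoziizv.
Rule 5 (final cluster simplification): /v/ is the second consonant of a word-final cluster /zv/, so it deletes. /mugvauvahaoziizv/ → mugvauvahaoziiz.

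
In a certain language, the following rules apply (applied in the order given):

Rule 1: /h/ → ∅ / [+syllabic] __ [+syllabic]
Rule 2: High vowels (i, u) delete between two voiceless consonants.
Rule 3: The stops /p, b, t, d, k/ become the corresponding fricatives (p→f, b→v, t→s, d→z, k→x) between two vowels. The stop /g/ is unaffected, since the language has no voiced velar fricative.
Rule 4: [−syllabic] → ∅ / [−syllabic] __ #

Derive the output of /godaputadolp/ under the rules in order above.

gozaptazol

Rule 1 (intervocalic h-deletion): no segment meets the environment; /godaputadolp/ is unchanged.
Rule 2 (high vowel syncope): /u/ is a high vowel flanked by voiceless consonants /p/ and /t/, so it deletes. /godaputadolp/ → godaptadolp.
Rule 3 (intervocalic spirantization): /d/ is a stop between vowels /o/ and /a/, so it spirantizes to the fricative [z]. /d/ is a stop between vowels /a/ and /o/, so it spirantizes to the fricative [z]. /godaptadolp/ → gozaptazolp.
Rule 4 (final cluster simplification): /p/ is the second consonant of a word-final cluster /lp/, so it deletes. /gozaptazolp/ → gozaptazol.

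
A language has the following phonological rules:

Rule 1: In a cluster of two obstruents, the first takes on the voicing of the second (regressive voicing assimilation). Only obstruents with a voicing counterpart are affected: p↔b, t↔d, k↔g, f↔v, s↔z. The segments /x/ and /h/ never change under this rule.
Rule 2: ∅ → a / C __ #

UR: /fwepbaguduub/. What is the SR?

fwebbaguduuba

Rule 1 (regressive voicing assimilation): /p/ precedes the voiced obstruent /b/, so it voices to [b] by assimilation. /fwepbaguduub/ → fwebbaguduub.
Rule 2 (final a-epenthesis): the form ends in the consonant /b/, so [a] is inserted word-finally. /fwebbaguduub/ → fwebbaguduuba.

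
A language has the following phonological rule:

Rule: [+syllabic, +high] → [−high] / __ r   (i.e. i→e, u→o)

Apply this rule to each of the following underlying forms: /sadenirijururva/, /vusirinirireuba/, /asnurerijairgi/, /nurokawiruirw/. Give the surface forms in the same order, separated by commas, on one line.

/sadenirijururva/: /i/ is a high vowel immediately before /r/, so it lowers to [e]. /u/ is a high vowel immediately before /r/, so it lowers to [o]. /u/ is a high vowel immediately before /r/, so it lowers to [o]. → [sadenerijororva].
/vusirinirireuba/: /i/ is a high vowel immediately before /r/, so it lowers to [e]. /i/ is a high vowel immediately before /r/, so it lowers to [e]. /i/ is a high vowel immediately before /r/, so it lowers to [e]. → [vuserinerereuba].
/asnurerijairgi/: /u/ is a high vowel immediately before /r/, so it lowers to [o]. /i/ is a high vowel immediately before /r/, so it lowers to [e]. → [asnorerijaergi].
/nurokawiruirw/: /u/ is a high vowel immediately before /r/, so it lowers to [o]. /i/ is a high vowel immediately before /r/, so it lowers to [e]. /i/ is a high vowel immediately before /r/, so it lowers to [e]. → [norokaweruerw].

sadenerijororva, vuserinerereuba, asnorerijaergi, norokaweruerw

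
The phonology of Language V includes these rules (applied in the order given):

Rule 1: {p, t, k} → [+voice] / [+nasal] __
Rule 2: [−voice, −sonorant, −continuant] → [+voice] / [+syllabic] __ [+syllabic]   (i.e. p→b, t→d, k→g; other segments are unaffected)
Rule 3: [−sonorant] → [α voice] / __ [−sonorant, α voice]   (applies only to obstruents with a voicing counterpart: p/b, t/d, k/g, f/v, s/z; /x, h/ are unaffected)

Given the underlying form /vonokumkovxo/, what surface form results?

vonogumgofxo

Rule 1 (post-nasal voicing): /k/ is a voiceless stop immediately after the nasal /m/, so it voices to [g]. /vonokumkovxo/ → vonokumgovxo.
Rule 2 (intervocalic voicing): /k/ is a voiceless stop between vowels /o/ and /u/, so it voices to [g]. /vonokumgovxo/ → vonogumgovxo.
Rule 3 (regressive voicing assimilation): /v/ precedes the voiceless obstruent /x/, so it devoices to [f] by assimilation. /vonogumgovxo/ → vonogumgofxo.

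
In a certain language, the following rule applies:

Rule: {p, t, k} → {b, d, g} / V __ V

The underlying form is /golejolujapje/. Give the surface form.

No segment of /golejolujapje/ meets the structural description of the rule, so the form surfaces unchanged.

golejolujapje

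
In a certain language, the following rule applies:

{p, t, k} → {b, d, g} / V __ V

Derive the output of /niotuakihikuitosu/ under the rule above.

nioduagihiguidosu

/t/ is a voiceless stop between vowels /o/ and /u/, so it voices to [d].
/k/ is a voiceless stop between vowels /a/ and /i/, so it voices to [g].
/k/ is a voiceless stop between vowels /i/ and /u/, so it voices to [g].
/t/ is a voiceless stop between vowels /i/ and /o/, so it voices to [d].
Surface form: [nioduagihiguidosu].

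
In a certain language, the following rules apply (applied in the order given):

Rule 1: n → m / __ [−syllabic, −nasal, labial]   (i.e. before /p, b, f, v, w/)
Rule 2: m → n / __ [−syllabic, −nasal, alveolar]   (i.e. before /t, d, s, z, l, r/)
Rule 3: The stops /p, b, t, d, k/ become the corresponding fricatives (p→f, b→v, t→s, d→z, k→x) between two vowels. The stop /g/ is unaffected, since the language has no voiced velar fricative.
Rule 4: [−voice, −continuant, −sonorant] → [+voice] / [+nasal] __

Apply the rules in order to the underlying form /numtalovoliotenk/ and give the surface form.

nundalovolioseng

Rule 1 (nasal place assimilation): no segment meets the environment; /numtalovoliotenk/ is unchanged.
Rule 2 (nasal place assimilation): /m/ precedes the alveolar consonant /t/, so it assimilates in place to [n]. /numtalovoliotenk/ → nuntalovoliotenk.
Rule 3 (intervocalic spirantization): /t/ is a stop between vowels /o/ and /e/, so it spirantizes to the fricative [s]. /nuntalovoliotenk/ → nuntalovoliosenk.
Rule 4 (post-nasal voicing): /t/ is a voiceless stop immediately after the nasal /n/, so it voices to [d]. /k/ is a voiceless stop immediately after the nasal /n/, so it voices to [g]. /nuntalovoliosenk/ → nundalovolioseng.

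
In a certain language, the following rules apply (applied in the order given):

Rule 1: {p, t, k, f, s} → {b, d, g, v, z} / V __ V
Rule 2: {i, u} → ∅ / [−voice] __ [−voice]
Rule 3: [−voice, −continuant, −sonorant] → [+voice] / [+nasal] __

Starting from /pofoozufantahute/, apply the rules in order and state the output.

povoozuvandahude

Rule 1 (intervocalic voicing): /f/ is a voiceless obstruent between vowels /o/ and /o/, so it voices to [v]. /f/ is a voiceless obstruent between vowels /u/ and /a/, so it voices to [v]. /t/ is a voiceless obstruent between vowels /u/ and /e/, so it voices to [d]. /pofoozufantahute/ → povoozuvantahude.
Rule 2 (high vowel syncope): no segment meets the environment; /povoozuvantahude/ is unchanged.
Rule 3 (post-nasal voicing): /t/ is a voiceless stop immediately after the nasal /n/, so it voices to [d]. /povoozuvantahude/ → povoozuvandahude.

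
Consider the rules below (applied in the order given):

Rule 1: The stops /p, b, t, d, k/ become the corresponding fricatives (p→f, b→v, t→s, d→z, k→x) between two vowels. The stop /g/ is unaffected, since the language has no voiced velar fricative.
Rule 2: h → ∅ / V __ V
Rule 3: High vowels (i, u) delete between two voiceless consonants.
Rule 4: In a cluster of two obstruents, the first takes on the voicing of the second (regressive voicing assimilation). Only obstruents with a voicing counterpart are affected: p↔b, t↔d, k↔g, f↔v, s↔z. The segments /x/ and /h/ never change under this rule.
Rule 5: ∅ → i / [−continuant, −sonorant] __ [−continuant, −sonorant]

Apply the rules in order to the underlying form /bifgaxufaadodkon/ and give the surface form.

Rule 1 (intervocalic spirantization): /d/ is a stop between vowels /a/ and /o/, so it spirantizes to the fricative [z]. /bifgaxufaadodkon/ → bifgaxufaazodkon.
Rule 2 (intervocalic h-deletion): no segment meets the environment; /bifgaxufaazodkon/ is unchanged.
Rule 3 (high vowel syncope): /u/ is a high vowel flanked by voiceless consonants /x/ and /f/, so it deletes. /bifgaxufaazodkon/ → bifgaxfaazodkon.
Rule 4 (regressive voicing assimilation): /f/ precedes the voiced obstruent /g/, so it voices to [v] by assimilation. /d/ precedes the voiceless obstruent /k/, so it devoices to [t] by assimilation. /bifgaxfaazodkon/ → bivgaxfaazotkon.
Rule 5 (stop-cluster i-epenthesis): /t/ and /k/ form a stop–stop cluster, so [i] is inserted between them. /bivgaxfaazotkon/ → bivgaxfaazotikon.

bivgaxfaazotikon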